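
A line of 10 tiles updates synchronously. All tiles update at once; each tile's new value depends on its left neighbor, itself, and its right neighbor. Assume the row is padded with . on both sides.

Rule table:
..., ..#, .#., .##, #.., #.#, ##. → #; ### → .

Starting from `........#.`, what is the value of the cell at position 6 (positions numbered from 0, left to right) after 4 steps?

.

##########
#........#
##########  (repeats step 1; period 2)
step 4: #........#
position 6 holds .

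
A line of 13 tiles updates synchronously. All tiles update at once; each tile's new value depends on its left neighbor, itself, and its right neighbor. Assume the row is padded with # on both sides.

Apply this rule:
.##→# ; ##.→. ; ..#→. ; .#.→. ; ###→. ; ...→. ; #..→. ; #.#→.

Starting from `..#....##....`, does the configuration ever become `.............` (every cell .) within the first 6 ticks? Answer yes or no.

tick 1: .......#.....
tick 2: .............
all cells are . at tick 2

yes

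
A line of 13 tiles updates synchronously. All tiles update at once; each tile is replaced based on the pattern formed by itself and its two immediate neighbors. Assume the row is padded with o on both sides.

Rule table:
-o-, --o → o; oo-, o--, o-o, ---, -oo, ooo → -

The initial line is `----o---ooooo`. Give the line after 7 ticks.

---oo--o-----
--o---oo----o
-oo--o-----o-
----oo----oo-
---o-----o---
--oo----oo--o
-o-----o---o-

-o-----o---o-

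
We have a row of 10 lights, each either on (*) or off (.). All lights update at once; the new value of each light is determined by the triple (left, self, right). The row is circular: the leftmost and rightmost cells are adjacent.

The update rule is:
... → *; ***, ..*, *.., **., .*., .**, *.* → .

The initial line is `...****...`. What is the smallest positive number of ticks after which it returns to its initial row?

2

tick 1: **......**
tick 2: ...****...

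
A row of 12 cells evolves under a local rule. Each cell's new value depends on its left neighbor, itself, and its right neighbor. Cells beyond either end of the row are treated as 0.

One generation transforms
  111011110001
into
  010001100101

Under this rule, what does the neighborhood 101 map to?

0

At position 3 the neighborhood is 101; the next row has 0 there.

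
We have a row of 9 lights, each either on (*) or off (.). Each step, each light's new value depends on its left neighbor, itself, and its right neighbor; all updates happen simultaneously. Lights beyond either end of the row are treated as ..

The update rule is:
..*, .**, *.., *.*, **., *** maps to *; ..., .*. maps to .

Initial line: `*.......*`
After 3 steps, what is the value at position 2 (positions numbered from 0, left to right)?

.

.*.....*.
*.*...*.*
.*.*.*.*.
position 2 holds .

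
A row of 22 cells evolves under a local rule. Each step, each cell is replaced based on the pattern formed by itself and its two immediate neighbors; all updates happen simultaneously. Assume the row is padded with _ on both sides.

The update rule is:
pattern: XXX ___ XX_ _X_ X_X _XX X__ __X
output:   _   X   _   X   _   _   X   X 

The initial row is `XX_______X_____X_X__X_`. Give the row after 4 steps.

XX____________________

__XXXXXXXXXXXXXX_XXXXX
XX____________________
__XXXXXXXXXXXXXXXXXXXX
XX____________________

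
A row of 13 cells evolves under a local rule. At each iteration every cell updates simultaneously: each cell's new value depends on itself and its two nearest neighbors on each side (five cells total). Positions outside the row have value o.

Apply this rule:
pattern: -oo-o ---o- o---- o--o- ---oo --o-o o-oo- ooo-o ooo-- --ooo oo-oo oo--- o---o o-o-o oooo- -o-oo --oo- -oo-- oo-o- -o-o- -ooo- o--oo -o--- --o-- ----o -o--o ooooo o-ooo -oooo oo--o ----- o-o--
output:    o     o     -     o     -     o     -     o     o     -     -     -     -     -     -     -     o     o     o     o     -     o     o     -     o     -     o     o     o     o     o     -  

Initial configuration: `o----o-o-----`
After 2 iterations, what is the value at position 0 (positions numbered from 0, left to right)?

o

o--oooo-o-oo-
ooo-o-oo---o-
position 0 holds o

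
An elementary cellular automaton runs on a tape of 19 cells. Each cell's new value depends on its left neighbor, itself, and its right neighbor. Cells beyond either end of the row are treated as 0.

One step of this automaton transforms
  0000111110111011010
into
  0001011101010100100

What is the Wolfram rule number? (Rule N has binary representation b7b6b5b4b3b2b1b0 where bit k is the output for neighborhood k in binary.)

162

position 5: 111 → 1  (bit 7 = 1)
position 8: 110 → 0  (bit 6 = 0)
position 9: 101 → 1  (bit 5 = 1)
position 18: 100 → 0  (bit 4 = 0)
position 4: 011 → 0  (bit 3 = 0)
position 17: 010 → 0  (bit 2 = 0)
position 3: 001 → 1  (bit 1 = 1)
position 0: 000 → 0  (bit 0 = 0)
bits b7..b0 = 10100010 = 162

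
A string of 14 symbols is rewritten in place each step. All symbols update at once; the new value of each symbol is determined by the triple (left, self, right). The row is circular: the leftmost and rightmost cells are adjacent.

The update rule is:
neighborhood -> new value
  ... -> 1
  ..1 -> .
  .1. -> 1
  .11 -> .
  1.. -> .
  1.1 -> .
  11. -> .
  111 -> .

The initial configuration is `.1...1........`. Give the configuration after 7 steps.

.1.1.1.1111111

.1.1.1.1111111
.1.1.1........
.1.1.1.1111111  (repeats step 1; period 2)
step 7: .1.1.1.1111111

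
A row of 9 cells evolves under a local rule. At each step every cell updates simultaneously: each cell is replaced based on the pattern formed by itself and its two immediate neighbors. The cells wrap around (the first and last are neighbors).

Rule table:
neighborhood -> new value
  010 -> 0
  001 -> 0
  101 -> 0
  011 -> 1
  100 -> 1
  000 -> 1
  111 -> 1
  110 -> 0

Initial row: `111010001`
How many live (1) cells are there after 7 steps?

110001101
101101001
001000101
100110000
010101110
000001101
111101000
count of 1: 5

5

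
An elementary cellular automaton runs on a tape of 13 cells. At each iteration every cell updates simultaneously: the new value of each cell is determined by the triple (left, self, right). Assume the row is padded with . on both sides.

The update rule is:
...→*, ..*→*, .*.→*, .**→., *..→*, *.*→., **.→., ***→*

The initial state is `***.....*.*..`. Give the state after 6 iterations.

.*.******.***
**..****...*.
..**.**.*****
**.......***.
..*******.*.*
**.*****..*.*

**.*****..*.*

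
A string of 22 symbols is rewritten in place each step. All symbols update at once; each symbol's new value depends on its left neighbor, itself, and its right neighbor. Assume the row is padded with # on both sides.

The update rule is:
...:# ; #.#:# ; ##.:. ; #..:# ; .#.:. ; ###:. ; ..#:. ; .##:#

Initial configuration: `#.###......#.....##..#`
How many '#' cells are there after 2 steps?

10

step 1: .##..#####..####.#.#.#
step 2: ##.#.#....#.#...#.#.##
count of #: 10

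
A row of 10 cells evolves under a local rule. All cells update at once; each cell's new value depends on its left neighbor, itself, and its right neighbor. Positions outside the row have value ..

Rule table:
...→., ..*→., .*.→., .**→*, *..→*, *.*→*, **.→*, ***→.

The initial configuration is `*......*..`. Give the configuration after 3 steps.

step 1: .*......*.
step 2: ..*......*
step 3: ...*......

...*......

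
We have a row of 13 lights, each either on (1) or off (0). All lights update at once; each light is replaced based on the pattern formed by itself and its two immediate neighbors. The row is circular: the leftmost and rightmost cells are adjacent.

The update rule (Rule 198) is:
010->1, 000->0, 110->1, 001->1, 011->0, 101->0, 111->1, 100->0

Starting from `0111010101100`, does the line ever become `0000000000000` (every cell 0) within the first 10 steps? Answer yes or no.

no

step 1: 1011010100100
step 2: 1001010101101
step 3: 1011010100100  (repeats step 1; period 2)
step 10: 1001010101101
step 10 is 1001010101101, still not uniform 0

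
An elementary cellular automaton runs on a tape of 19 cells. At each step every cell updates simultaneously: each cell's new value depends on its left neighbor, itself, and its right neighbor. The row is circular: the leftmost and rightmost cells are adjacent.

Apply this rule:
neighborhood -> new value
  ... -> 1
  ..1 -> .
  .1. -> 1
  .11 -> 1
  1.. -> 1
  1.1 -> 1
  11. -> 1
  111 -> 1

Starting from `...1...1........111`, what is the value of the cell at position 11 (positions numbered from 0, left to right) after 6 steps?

11.111.11111111.111
1111111111111111111
1111111111111111111  (fixed point — unchanged through step 6)
position 11 holds 1

1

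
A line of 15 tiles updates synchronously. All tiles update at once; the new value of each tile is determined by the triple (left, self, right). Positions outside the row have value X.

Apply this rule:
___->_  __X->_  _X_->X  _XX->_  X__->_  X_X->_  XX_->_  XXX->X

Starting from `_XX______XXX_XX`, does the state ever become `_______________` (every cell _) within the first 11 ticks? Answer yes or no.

__________X___X
__________X____
__________X____  (fixed point — unchanged through tick 11)
tick 11 is __________X____, still not uniform _

no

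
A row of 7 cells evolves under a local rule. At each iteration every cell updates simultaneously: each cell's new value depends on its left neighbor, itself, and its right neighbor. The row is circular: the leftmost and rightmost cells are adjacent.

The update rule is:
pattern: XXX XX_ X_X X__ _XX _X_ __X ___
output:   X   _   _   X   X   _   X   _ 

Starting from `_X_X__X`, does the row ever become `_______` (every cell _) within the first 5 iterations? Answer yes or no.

no

____XX_
___XX_X
X_XX___
__X_X_X
XX_____
iteration 5 is XX_____, still not uniform _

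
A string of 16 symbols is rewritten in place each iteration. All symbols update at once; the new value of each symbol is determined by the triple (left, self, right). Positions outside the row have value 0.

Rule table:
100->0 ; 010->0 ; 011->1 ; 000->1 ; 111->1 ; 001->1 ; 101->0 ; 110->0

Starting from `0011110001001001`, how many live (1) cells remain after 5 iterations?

6

1111100110010010
1111001100100100
1110011001001001
1100110010010010
1001100100100100
count of 1: 6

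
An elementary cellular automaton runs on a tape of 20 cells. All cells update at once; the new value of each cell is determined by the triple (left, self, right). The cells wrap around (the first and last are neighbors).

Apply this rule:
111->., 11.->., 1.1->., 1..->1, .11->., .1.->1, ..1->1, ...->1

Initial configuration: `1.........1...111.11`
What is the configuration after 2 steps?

1.............111111

.1111111111111......
1.............111111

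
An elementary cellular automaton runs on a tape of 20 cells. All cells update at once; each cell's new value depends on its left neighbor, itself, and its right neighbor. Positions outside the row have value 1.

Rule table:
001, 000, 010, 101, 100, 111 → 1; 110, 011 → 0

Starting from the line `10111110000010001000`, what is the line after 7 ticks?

01110101111101111111

01011101111111111111
11101010111111111111
11011111011111111111
10101110101111111111
01110101110111111111
10101110101011111111
01110101111101111111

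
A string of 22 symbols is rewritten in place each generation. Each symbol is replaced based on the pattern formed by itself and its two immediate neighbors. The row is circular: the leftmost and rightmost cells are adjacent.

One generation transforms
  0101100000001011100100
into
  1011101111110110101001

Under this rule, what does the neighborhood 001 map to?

1

At position 0 the neighborhood is 001; the next row has 1 there.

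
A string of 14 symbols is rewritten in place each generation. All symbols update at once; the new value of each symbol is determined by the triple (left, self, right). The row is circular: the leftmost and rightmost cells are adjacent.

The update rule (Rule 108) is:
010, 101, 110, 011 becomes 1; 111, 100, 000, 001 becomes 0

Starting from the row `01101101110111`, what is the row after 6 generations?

11111111011101
00000001110111
00000001011101
00000001110111  (repeats generation 2; period 2)
generation 6: 00000001110111

00000001110111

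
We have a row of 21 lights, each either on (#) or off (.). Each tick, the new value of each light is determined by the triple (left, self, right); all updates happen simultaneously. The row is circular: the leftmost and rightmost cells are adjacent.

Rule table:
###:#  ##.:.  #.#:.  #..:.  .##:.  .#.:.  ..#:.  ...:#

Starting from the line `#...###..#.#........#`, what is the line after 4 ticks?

..#..#.......######..
#......#####..####..#
..####..###....##....
#..##....#..##....###

#..##....#..##....###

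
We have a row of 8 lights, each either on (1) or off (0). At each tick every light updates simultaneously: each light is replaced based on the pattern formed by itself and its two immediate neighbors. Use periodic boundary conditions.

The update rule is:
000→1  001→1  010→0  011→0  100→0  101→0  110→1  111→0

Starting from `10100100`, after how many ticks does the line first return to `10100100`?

00001001
01110010
10010100
00100001
01001110
10010010
00100100
11001001
01010010
10000100
00111001
01001010
10010000
00100111
01001001
00010010
11100100
00101001
01000010
10011100
00100101
01001000
10010011
10100100

24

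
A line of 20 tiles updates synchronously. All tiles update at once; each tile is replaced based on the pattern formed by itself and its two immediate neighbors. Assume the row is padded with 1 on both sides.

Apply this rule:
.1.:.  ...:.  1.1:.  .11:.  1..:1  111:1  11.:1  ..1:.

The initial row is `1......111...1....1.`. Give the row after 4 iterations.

11111......111...1..

11......111...1.....
111......111...1....
1111......111...1...
11111......111...1..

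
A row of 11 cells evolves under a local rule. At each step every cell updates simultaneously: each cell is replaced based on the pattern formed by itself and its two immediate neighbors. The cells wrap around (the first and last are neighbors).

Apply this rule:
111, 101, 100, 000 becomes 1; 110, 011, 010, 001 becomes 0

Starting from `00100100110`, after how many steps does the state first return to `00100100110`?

22

10010010001
01001001100
00100100011
10010011000
01001000110
00100110001
10010001100
01001100010
00100011001
10011000100
01000110010
00110001001
10001100100
01100010010
00011001001
11000100100
00110010010
10001001001
01100100100
00010010011
11001001000
00100100110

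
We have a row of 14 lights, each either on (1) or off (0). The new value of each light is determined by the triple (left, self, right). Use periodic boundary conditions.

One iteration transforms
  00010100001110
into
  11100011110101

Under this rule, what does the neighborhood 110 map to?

0

At position 12 the neighborhood is 110; the next row has 0 there.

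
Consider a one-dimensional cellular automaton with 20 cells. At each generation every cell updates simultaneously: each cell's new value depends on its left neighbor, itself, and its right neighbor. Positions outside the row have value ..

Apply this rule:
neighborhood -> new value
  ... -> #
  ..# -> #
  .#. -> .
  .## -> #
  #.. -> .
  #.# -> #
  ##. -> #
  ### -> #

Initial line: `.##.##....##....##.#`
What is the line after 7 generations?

###################.

######.#####.######.
###################.
###################.  (fixed point — unchanged through generation 7)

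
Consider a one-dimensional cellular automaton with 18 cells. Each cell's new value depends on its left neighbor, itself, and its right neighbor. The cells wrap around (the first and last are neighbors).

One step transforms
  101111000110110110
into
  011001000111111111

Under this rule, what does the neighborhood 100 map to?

At position 6 the neighborhood is 100; the next row has 0 there.

0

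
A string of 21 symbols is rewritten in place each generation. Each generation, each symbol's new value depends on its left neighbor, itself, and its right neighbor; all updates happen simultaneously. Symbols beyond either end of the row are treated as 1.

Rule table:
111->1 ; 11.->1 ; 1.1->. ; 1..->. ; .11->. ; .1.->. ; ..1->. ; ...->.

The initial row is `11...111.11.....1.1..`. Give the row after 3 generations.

11...................

generation 1: 11....11..1..........
generation 2: 11.....1.............
generation 3: 11...................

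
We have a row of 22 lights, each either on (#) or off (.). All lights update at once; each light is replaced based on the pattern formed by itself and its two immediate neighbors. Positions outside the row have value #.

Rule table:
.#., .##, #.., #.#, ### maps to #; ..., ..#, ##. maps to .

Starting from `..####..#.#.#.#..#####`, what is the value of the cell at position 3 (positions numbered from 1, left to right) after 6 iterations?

#.###.#.########.#####
.###.##########.######
###.##########.#######
##.##########.########
#.##########.#########
.##########.##########
position 3 holds #

#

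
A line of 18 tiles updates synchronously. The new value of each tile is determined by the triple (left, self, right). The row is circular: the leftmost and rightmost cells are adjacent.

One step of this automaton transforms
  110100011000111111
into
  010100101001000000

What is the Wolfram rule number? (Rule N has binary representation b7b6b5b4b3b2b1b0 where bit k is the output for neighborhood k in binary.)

70

position 0: 111 → 0  (bit 7 = 0)
position 1: 110 → 1  (bit 6 = 1)
position 2: 101 → 0  (bit 5 = 0)
position 4: 100 → 0  (bit 4 = 0)
position 7: 011 → 0  (bit 3 = 0)
position 3: 010 → 1  (bit 2 = 1)
position 6: 001 → 1  (bit 1 = 1)
position 5: 000 → 0  (bit 0 = 0)
bits b7..b0 = 01000110 = 70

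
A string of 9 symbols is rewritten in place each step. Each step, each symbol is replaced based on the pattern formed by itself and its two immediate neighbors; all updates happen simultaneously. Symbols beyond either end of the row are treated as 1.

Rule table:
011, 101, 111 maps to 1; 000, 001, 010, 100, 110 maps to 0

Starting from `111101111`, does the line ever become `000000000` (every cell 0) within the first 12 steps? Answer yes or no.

no

111011111
110111111
101111111
011111111
111111111
111111111  (fixed point — unchanged through step 12)
step 12 is 111111111, still not uniform 0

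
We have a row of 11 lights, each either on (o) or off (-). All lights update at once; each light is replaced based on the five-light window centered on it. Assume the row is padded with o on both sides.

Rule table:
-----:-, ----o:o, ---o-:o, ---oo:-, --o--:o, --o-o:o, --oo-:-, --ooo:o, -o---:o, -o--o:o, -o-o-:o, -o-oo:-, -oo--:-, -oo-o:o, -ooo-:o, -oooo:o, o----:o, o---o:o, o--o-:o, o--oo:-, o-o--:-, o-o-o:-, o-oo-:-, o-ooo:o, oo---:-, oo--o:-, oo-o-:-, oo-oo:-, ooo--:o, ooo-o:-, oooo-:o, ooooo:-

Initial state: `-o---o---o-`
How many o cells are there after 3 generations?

--oooooooo-
--oo----o--
-----ooooo-
count of o: 5

5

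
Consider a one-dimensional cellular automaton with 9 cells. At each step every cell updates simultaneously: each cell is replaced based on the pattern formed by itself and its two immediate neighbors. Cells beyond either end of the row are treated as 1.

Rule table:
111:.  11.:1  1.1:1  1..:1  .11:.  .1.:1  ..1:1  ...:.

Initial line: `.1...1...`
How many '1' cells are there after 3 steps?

7

111.111.1
..11..11.
11.111.11
count of 1: 7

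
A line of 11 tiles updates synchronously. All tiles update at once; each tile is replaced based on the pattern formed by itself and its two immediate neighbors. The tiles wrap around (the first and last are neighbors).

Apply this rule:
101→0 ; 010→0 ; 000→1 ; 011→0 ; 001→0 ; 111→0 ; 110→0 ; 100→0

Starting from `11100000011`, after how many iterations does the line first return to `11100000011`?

2

00001111000
11100000011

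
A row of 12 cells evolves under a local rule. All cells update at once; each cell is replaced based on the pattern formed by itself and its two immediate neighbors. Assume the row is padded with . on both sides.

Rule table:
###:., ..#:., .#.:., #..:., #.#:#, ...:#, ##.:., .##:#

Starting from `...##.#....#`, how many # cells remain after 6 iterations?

iteration 1: ##.#.#..##..
iteration 2: #.#.#...#..#
iteration 3: .#.#..#.....
iteration 4: ..#.....####
iteration 5: #...###.#...
iteration 6: ..#.#..#..##
count of #: 5

5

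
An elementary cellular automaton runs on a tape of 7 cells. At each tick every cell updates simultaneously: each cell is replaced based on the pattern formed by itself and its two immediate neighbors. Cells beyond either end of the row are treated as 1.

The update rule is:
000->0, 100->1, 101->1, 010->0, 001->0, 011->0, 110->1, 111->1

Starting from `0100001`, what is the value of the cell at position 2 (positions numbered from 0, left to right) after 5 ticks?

1010000
1101000
1110100
1111010
1111101
position 2 holds 1

1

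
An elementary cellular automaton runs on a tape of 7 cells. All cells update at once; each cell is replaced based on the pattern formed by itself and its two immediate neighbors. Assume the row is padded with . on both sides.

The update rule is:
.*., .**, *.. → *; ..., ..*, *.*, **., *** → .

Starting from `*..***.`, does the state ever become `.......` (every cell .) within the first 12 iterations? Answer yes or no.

no

**.*..*
*..**.*
**.*..*  (repeats iteration 1; period 2)
iteration 12: *..**.*
iteration 12 is *..**.*, still not uniform .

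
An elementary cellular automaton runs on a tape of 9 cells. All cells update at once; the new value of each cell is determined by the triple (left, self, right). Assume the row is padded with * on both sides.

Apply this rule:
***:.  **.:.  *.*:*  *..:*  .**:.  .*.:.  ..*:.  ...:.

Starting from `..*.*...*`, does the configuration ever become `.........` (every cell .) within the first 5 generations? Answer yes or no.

*..*.*...
.*..*.*..
*.*..*.*.
.*.*..*.*
*.*.*..*.
generation 5 is *.*.*..*., still not uniform .

no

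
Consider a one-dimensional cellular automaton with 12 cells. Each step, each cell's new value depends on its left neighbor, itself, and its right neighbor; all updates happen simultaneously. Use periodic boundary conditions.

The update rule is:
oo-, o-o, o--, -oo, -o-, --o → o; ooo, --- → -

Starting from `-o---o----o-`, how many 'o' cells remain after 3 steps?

ooo-ooo--ooo
--ooo-oooo--
-oo-ooo--oo-
count of o: 7

7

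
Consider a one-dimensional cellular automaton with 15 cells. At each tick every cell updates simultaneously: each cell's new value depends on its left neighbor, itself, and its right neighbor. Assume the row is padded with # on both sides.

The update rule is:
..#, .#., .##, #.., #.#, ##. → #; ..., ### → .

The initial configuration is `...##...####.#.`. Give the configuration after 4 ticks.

###..##...#####

tick 1: #.####.##..####
tick 2: ###..#######...
tick 3: ..####.....##.#
tick 4: ###..##...#####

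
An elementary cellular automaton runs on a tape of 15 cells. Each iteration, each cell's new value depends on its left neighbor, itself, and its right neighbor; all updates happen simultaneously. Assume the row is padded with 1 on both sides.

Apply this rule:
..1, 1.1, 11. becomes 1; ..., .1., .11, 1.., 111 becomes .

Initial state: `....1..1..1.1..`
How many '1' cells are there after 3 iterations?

6

...1..1..1.1..1
..1..1..1.1..1.
.1..1..1.1..1.1
count of 1: 6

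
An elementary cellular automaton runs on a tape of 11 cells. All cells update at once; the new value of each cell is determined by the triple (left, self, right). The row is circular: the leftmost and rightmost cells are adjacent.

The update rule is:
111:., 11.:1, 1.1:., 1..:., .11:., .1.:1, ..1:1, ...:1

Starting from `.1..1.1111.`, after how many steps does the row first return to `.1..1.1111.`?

11.11....1.
.1..1.1111.

2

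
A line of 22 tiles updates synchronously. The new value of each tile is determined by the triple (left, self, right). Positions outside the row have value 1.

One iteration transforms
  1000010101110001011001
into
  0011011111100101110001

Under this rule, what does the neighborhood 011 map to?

1

At position 9 the neighborhood is 011; the next row has 1 there.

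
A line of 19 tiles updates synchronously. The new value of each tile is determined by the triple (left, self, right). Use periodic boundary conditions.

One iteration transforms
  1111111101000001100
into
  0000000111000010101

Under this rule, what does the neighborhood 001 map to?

1

At position 14 the neighborhood is 001; the next row has 1 there.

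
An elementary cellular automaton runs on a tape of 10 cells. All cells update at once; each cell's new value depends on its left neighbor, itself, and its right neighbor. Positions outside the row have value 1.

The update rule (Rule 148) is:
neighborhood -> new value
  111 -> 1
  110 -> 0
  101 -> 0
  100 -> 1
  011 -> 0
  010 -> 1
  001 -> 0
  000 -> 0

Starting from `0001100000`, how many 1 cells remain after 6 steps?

step 1: 1000010000
step 2: 0100011000
step 3: 0110000100
step 4: 0001000110
step 5: 1001100000
step 6: 0100010000
count of 1: 2

2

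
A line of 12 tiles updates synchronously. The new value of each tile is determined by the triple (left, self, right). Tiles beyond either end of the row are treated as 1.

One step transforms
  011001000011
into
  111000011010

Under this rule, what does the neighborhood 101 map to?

At position 0 the neighborhood is 101; the next row has 1 there.

1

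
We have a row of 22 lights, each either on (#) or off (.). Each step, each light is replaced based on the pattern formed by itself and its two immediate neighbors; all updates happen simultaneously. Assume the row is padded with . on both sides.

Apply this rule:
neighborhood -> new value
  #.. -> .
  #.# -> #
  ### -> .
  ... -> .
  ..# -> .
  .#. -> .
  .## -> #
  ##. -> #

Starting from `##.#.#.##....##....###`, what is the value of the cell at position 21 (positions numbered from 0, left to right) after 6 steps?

.

###.#.###....##....#.#
#.##.##.#....##.....#.
.#######.....##.......
.#.....#.....##.......
.............##.......
.............##.......
position 21 holds .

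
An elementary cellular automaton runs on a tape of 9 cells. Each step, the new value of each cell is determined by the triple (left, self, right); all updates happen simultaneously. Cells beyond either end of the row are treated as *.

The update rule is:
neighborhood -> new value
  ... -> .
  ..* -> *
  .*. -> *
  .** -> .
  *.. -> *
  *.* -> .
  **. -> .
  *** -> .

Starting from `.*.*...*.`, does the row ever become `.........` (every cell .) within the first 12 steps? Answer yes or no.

yes

step 1: .*.**.**.
step 2: .*.......
step 3: .**.....*
step 4: ...*...*.
step 5: *.***.**.
step 6: .........
all cells are . at step 6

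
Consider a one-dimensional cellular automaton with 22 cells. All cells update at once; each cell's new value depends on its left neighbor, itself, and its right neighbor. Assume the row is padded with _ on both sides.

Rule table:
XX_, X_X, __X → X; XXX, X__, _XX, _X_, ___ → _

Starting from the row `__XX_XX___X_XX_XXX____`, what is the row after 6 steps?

_X_XX_X__X_X_XX__X____
X_X_XX__X_X_X_X_X_____
_X_X_X_X_X_X_X_X______
X_X_X_X_X_X_X_X_______
_X_X_X_X_X_X_X________
X_X_X_X_X_X_X_________

X_X_X_X_X_X_X_________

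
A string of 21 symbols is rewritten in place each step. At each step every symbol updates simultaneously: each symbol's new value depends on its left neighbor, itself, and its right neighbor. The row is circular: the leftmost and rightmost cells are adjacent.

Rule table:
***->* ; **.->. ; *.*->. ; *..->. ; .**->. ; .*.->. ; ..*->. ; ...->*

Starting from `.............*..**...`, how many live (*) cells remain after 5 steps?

6

************.......**
***********..*****..*
**********....***....
.********..**..*..**.
..******.............
count of *: 6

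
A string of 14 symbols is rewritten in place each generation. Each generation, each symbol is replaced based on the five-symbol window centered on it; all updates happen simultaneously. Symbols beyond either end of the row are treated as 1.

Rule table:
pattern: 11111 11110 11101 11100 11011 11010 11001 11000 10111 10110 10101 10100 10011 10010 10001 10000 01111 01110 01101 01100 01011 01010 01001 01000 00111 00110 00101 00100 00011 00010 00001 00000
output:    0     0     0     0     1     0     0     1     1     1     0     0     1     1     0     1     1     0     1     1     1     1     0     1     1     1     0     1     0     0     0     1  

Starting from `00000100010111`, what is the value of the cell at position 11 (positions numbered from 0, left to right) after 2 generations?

11100110001110
00001111001001
position 11 holds 0

0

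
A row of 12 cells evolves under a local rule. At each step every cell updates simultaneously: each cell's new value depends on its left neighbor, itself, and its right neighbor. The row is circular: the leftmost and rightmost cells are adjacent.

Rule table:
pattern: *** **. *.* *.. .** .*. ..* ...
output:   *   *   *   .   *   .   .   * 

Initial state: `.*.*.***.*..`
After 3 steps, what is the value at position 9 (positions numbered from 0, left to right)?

.

..*.*****..*
...******...
**.******.**
position 9 holds .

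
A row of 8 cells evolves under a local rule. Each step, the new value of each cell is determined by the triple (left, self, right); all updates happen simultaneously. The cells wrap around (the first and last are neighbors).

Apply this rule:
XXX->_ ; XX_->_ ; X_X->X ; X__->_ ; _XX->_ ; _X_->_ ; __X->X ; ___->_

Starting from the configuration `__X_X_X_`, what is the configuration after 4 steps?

step 1: _X_X_X__
step 2: X_X_X___
step 3: _X_X___X
step 4: X_X___X_

X_X___X_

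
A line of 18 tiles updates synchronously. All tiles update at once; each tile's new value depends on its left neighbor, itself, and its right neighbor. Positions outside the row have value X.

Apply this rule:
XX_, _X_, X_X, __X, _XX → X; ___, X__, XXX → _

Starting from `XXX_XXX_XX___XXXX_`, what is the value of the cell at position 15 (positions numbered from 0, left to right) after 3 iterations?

__XXX_XXXX__XX__XX
_XX_XXX__X_XXX_XX_
XXXXX_X_XXXX_XXXXX
position 15 holds X

X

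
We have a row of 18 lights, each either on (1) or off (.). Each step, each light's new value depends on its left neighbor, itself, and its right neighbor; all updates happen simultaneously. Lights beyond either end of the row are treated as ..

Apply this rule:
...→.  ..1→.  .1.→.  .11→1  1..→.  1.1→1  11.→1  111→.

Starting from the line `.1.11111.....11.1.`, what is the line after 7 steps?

..11..............

step 1: ..11...1.....111..
step 2: ..11.........1.1..
step 3: ..11..........1...
step 4: ..11..............
step 5: ..11..............  (fixed point — unchanged through step 7)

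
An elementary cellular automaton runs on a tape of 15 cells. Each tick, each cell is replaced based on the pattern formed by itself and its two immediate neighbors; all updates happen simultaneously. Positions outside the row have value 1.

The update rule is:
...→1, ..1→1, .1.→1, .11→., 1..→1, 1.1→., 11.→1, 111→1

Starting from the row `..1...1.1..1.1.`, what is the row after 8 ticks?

tick 1: 1111111.1111.1.
tick 2: 1111111..111.1.
tick 3: 111111111.11.1.
tick 4: 111111111..1.1.
tick 5: 111111111111.1.
tick 6: 111111111111.1.  (fixed point — unchanged through tick 8)

111111111111.1.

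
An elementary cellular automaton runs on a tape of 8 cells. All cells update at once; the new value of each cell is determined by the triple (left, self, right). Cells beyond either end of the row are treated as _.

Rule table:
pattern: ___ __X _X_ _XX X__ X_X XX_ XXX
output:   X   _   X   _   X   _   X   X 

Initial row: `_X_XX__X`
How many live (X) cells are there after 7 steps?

4

_X__XX_X
_XX__X_X
__XX_X_X
X__X_X_X
XX_X_X_X
_X_X_X_X
_X_X_X_X
count of X: 4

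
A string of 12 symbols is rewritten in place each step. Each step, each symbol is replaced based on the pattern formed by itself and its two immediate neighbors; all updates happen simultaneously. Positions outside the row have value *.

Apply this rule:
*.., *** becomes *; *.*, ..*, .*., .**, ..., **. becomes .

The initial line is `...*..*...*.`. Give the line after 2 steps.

step 1: *...*..*....
step 2: .*...*..*...

.*...*..*...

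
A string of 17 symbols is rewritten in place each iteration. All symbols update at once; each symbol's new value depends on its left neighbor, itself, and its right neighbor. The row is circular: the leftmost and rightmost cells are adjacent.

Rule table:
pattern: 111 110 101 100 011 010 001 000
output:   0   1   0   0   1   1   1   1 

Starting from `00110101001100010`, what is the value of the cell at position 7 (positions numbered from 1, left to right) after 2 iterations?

0

iteration 1: 11110101011101110
iteration 2: 10010101010101010
position 7 holds 0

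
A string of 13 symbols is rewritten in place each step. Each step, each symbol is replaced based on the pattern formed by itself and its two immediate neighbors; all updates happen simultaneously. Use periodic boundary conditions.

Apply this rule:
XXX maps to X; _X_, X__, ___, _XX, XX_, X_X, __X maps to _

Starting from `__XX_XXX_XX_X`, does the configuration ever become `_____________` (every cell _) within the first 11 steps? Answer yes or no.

yes

step 1: ______X______
step 2: _____________
all cells are _ at step 2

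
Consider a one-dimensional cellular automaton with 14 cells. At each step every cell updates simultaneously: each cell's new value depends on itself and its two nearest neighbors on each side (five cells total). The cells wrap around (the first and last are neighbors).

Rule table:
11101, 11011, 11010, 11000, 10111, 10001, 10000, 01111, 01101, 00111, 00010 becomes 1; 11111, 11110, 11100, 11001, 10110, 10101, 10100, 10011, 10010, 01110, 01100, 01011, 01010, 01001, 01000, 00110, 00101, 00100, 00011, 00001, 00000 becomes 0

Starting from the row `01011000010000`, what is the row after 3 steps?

step 1: 10000110100100
step 2: 00100011000000
step 3: 01001000110000

01001000110000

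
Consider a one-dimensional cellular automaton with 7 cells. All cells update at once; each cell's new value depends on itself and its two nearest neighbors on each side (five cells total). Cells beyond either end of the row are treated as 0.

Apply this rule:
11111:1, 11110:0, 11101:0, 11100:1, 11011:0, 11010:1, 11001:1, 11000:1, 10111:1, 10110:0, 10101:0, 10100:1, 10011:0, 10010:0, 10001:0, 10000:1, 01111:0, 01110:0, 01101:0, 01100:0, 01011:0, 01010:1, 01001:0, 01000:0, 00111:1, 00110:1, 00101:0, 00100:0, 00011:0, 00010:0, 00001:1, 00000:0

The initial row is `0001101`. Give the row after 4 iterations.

0000001

0101011
0010000
1000100
0000001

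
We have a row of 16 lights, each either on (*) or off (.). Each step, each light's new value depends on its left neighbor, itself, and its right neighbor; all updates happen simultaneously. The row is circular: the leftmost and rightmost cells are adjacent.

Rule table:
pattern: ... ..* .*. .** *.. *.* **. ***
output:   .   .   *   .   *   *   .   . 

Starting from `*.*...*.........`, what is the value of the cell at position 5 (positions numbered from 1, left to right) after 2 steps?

*

****..**........
....*...*.......
position 5 holds *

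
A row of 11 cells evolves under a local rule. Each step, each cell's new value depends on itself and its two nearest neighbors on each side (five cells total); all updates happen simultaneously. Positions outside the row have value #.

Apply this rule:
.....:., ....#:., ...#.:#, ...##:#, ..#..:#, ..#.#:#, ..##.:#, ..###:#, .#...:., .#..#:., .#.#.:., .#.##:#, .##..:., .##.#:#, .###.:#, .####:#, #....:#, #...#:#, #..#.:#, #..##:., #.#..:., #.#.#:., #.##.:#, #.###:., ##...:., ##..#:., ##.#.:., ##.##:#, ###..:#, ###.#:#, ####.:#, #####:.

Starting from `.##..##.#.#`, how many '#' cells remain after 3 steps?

step 1: ##...##..#.
step 2: ##.###..###
step 3: ###.##..##.
count of #: 7

7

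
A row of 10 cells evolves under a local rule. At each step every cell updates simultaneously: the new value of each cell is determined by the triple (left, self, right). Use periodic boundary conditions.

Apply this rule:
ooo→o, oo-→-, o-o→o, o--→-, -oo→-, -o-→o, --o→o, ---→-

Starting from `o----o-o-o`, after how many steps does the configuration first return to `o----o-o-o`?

----ooooo-
---o-ooo--
--ooo-o---
-o-o-oo---
ooooo-----
-ooo-----o
o-o-----oo
-oo----o-o
o-----oooo
-----o-ooo
----ooo-o-
---o-o-oo-
--ooooo---
-o-ooo----
ooo-o-----
-o-oo----o
ooo-----oo
oo-----o-o
o-----ooo-
o----o-o-o

20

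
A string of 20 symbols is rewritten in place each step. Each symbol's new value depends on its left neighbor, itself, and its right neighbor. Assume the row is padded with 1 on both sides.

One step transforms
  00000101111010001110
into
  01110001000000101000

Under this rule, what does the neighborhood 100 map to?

0

At position 0 the neighborhood is 100; the next row has 0 there.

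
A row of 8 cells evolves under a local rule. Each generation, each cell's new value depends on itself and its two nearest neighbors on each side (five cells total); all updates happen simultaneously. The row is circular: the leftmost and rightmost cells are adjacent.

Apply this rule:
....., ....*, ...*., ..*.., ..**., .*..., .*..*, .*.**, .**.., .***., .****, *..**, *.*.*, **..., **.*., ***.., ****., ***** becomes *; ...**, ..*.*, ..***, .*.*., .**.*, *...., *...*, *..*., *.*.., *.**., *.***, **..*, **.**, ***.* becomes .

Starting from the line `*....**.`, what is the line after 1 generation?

.*.*.*.*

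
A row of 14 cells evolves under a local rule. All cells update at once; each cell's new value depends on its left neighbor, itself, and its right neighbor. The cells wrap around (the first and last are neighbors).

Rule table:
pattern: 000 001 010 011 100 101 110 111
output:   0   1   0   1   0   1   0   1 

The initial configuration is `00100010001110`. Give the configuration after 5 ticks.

01000100011100
10001000111000
00010001110001
00100011100010
01000111000100

01000111000100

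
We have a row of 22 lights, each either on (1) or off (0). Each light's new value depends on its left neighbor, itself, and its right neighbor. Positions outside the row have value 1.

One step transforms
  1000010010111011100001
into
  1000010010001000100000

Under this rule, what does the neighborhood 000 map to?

At position 2 the neighborhood is 000; the next row has 0 there.

0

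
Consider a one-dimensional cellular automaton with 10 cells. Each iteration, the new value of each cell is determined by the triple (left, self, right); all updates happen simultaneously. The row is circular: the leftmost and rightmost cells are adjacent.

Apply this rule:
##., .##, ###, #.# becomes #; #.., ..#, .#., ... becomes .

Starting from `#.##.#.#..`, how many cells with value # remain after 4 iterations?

5

.####.#...
.#####....
.#####....  (fixed point — unchanged through iteration 4)
count of #: 5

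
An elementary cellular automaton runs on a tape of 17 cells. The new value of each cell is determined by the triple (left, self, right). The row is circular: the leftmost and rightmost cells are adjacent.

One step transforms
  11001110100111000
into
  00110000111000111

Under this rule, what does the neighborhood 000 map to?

1

At position 15 the neighborhood is 000; the next row has 1 there.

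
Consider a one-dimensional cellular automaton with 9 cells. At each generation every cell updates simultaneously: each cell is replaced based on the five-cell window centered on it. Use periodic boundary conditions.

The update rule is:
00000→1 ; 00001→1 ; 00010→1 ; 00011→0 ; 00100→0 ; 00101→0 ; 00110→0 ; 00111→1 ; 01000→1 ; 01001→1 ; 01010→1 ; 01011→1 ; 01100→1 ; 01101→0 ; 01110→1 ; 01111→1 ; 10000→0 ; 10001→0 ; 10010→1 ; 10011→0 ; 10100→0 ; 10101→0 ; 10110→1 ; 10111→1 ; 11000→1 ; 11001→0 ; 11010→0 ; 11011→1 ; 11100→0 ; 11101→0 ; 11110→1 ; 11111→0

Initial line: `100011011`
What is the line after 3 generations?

010101111

010000111
001010110
010101111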